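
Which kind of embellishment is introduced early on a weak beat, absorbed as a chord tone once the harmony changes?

Anticipation.

Approach: ahead of the chord change (typically by step), so it is dissonant against the current harmony. Departure: none — the same pitch is restated or held and is a chord tone of the new harmony.
Dissonant first, consonant once the harmony catches up: the note simply arrives early — an anticipation. (The reverse timing, consonant first and dissonant after the change, would be a suspension or retardation.)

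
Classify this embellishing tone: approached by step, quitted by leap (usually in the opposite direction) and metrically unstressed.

Escape tone.

Approach: by step. Departure: by leap. Metric position: weak.
Step in, leap out, from a weak position — an escape tone (échappée). (It is the mirror image of the appoggiatura, which leaps in and steps out on a strong beat.)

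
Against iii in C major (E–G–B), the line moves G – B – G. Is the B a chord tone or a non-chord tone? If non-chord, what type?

E minor triad contains E, G, B; B is the fifth, so it is a chord tone.

Chord tone (the fifth of E minor triad).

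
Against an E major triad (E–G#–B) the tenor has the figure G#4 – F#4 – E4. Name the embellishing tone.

The harmony at that moment is E major triad (E, G#, B); F#4 is not a chord tone.
It is approached by step down from G#4 and left by step down to E4.
Step in, step out in the same direction — a passing tone.

F#4 is a passing tone.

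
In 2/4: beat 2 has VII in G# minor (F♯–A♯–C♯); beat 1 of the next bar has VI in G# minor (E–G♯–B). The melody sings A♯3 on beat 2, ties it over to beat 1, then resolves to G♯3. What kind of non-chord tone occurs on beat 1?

The harmony at that moment is E major triad (E, G♯, B); A♯3 is not a chord tone.
It is held over (the same pitch as the preceding A♯3) and left by step down to G♯3.
Held over from the previous chord and resolving down by step — a suspension.

Suspension.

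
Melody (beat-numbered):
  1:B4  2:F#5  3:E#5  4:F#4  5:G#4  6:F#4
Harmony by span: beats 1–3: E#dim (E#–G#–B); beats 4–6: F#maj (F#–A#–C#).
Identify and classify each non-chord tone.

The harmony at that moment is E# diminished triad (E#, G#, B); F#5 is not a chord tone.
It is approached by leap up from B4 and left by step down to E#5.
Leap in, step out — an appoggiatura.
The harmony at that moment is F# major triad (F#, A#, C#); G#4 is not a chord tone.
It is approached by step up from F#4 and left by step down to F#4.
Step away and step back to the same note — a neighbor tone (upper neighbor).

F#5 (beat 2) — appoggiatura; G#4 (beat 5) — neighbor tone.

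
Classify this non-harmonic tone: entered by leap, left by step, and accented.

Appoggiatura.

Approach: by leap. Departure: by step. Metric position: strong.
Leap in, step out, in a metrically strong position — an appoggiatura. (It is the mirror image of the escape tone, which steps in and leaps out from a weak position.)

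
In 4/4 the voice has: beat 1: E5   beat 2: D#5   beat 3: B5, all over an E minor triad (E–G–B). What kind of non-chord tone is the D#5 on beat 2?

Escape tone.

The harmony at that moment is E minor triad (E, G, B); D#5 is not a chord tone.
It is approached by step down from E5 and left by leap up to B5.
Step in, leap out, on a weak beat — an escape tone.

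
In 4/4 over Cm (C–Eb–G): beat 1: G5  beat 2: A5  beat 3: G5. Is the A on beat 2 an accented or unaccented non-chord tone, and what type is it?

The harmony at that moment is C minor triad (C, Eb, G); A5 is not a chord tone.
It is approached by step up from G5 and left by step down to G5.
Step away and step back to the same note — a neighbor tone (upper neighbor).
It falls on a weak beat, so it is unaccented.

Unaccented neighbor tone.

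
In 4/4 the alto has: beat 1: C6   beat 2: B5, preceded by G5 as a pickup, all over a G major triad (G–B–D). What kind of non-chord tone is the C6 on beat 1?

Appoggiatura.

The harmony at that moment is G major triad (G, B, D); C6 is not a chord tone.
It is approached by leap up from G5 and left by step down to B5.
Leap in, step out, metrically accented — an appoggiatura.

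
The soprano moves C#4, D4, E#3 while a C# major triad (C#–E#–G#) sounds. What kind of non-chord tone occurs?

The harmony at that moment is C# major triad (C#, E#, G#); D4 is not a chord tone.
It is approached by step up from C#4 and left by leap down to E#3.
Step in, leap out — an escape tone.

D4 is an escape tone.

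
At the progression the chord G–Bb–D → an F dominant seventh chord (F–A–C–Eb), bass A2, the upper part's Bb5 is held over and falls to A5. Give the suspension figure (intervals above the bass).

9–8 suspension.

At the second chord the bass is A2. The suspended Bb5 lies a ninth above the bass; after resolving down by step to A5, the interval above the bass becomes an octave.
Suspension figures are named by those two intervals: 9–8.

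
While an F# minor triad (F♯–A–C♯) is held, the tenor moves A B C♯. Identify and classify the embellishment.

B is a passing tone.

The harmony at that moment is F♯ minor triad (F♯, A, C♯); B is not a chord tone.
It is approached by step up from A and left by step up to C♯.
Step in, step out in the same direction — a passing tone.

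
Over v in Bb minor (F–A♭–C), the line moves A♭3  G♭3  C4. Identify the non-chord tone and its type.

G♭3 is an escape tone.

The harmony at that moment is F minor triad (F, A♭, C); G♭3 is not a chord tone.
It is approached by step down from A♭3 and left by leap up to C4.
Step in, leap out — an escape tone.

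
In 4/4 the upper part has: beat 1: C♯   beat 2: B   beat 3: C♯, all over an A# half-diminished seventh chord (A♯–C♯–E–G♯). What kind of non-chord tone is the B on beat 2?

The harmony at that moment is A♯ half-diminished seventh chord (A♯, C♯, E, G♯); B is not a chord tone.
It is approached by step down from C♯ and left by step up to C♯.
Step away and step back to the same note — a neighbor tone (lower neighbor).

Lower neighbor tone.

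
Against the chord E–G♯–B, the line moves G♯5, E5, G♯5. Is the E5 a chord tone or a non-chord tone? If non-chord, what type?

E major triad contains E, G♯, B; E is the root, so it is a chord tone.

Chord tone (the root of E major triad).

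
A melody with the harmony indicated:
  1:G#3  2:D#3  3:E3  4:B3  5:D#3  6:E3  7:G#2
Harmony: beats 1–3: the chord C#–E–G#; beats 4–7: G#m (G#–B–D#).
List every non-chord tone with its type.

D#3 (beat 2) — appoggiatura; E3 (beat 6) — escape tone.

The harmony at that moment is C# minor triad (C#, E, G#); D#3 is not a chord tone.
It is approached by leap down from G#3 and left by step up to E3.
Leap in, step out — an appoggiatura.
The harmony at that moment is G# minor triad (G#, B, D#); E3 is not a chord tone.
It is approached by step up from D#3 and left by leap down to G#2.
Step in, leap out — an escape tone.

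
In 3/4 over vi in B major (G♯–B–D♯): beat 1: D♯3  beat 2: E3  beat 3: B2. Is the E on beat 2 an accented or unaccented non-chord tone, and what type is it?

The harmony at that moment is G♯ minor triad (G♯, B, D♯); E3 is not a chord tone.
It is approached by step up from D♯3 and left by leap down to B2.
Step in, leap out — an escape tone.
It falls on a weak beat, so it is unaccented.

Unaccented escape tone.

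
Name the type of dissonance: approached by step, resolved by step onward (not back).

Passing tone.

Approach: by step. Departure: by step, continuing in the same direction.
Stepwise on both sides with no change of direction means the note fills in the space between two different chord tones — a passing tone. (Had it turned back to its starting note it would be a neighbor tone instead.)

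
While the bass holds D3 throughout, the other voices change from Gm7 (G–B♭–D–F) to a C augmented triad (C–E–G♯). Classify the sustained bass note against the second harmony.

The harmony at that moment is C augmented triad (C, E, G♯); D3 is not a chord tone.
It is held over (the same pitch as the preceding D3) and then sustained as the same pitch into the next harmony.
Sustained through a change of harmony — a pedal tone.

Pedal tone (pedal point).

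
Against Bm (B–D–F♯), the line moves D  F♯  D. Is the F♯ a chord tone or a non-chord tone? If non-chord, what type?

Chord tone (the fifth of B minor triad).

B minor triad contains B, D, F♯; F♯ is the fifth, so it is a chord tone.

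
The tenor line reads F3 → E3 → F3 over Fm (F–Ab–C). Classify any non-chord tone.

The harmony at that moment is F minor triad (F, Ab, C); E3 is not a chord tone.
It is approached by step down from F3 and left by step up to F3.
Step away and step back to the same note — a neighbor tone (lower neighbor).

E3 is a neighbor tone.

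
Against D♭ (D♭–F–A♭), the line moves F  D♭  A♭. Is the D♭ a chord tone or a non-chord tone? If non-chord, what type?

Chord tone (the root of Db major triad).

Db major triad contains D♭, F, A♭; D♭ is the root, so it is a chord tone.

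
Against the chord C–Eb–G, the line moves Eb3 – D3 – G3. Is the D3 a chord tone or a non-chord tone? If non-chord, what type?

The harmony at that moment is C minor triad (C, Eb, G); D3 is not a chord tone.
It is approached by step down from Eb3 and left by leap up to G3.
Step in, leap out — an escape tone.

Non-chord tone — an escape tone.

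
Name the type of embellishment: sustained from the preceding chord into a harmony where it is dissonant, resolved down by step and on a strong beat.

Suspension.

Approach: by preparation — the pitch is first a chord tone, then held (tied or repeated) while the harmony changes under it. Departure: down by step. Metric position: strong.
A prepared dissonance that resolves downward by step — a suspension. (The same figure resolving upward would be a retardation.)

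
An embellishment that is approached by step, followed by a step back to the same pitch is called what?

Approach: by step. Departure: by step in the opposite direction, back to the starting pitch.
Stepwise on both sides but reversing to return to the same chord tone — a neighbor tone. (Had it continued onward in the same direction it would be a passing tone instead.)

Neighbor tone.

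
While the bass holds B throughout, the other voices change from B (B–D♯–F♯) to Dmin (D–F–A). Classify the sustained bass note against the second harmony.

Pedal tone (pedal point).

The harmony at that moment is D minor triad (D, F, A); B is not a chord tone.
It is held over (the same pitch as the preceding B) and then sustained as the same pitch into the next harmony.
Sustained through a change of harmony — a pedal tone.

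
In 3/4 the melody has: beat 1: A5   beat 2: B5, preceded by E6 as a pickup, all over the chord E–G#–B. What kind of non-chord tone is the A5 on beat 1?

The harmony at that moment is E major triad (E, G#, B); A5 is not a chord tone.
It is approached by leap down from E6 and left by step up to B5.
Leap in, step out, metrically accented — an appoggiatura.

Appoggiatura.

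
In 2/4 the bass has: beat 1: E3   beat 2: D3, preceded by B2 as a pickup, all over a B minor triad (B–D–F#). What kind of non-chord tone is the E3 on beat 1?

The harmony at that moment is B minor triad (B, D, F#); E3 is not a chord tone.
It is approached by leap up from B2 and left by step down to D3.
Leap in, step out, metrically accented — an appoggiatura.

Appoggiatura.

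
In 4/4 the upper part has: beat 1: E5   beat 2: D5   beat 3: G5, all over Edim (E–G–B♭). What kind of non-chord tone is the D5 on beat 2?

Escape tone.

The harmony at that moment is E diminished triad (E, G, B♭); D5 is not a chord tone.
It is approached by step down from E5 and left by leap up to G5.
Step in, leap out, on a weak beat — an escape tone.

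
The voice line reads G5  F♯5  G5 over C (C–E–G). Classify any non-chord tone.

The harmony at that moment is C major triad (C, E, G); F♯5 is not a chord tone.
It is approached by step down from G5 and left by step up to G5.
Step away and step back to the same note — a neighbor tone (lower neighbor).

F♯5 is a neighbor tone.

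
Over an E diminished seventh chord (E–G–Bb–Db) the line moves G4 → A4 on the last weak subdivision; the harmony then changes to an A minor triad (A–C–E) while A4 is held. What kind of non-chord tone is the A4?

The harmony at that moment is E diminished seventh chord (E, G, Bb, Db); A4 is not a chord tone.
It is approached by step up from G4 and then sustained as the same pitch into the next harmony.
Arriving early and becoming a chord tone when the harmony changes — an anticipation.

A4 is an anticipation.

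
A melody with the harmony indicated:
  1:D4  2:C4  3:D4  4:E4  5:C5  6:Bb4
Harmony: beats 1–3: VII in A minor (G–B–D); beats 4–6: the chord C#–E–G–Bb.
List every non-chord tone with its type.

The harmony at that moment is G major triad (G, B, D); C4 is not a chord tone.
It is approached by step down from D4 and left by step up to D4.
Step away and step back to the same note — a neighbor tone (lower neighbor).
The harmony at that moment is C# diminished seventh chord (C#, E, G, Bb); C5 is not a chord tone.
It is approached by leap up from E4 and left by step down to Bb4.
Leap in, step out — an appoggiatura.

C4 (beat 2) — neighbor tone; C5 (beat 5) — appoggiatura.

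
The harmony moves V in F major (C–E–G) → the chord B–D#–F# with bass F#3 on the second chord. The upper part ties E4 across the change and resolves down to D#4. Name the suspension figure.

At the second chord the bass is F#3. The suspended E4 lies a seventh above the bass; after resolving down by step to D#4, the interval above the bass becomes a sixth.
Suspension figures are named by those two intervals: 7–6.

7–6 suspension.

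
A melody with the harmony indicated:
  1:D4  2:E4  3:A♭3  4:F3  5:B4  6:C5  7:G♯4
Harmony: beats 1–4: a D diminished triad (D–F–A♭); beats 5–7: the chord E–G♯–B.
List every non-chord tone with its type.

E4 (beat 2) — escape tone; C5 (beat 6) — escape tone.

The harmony at that moment is D diminished triad (D, F, A♭); E4 is not a chord tone.
It is approached by step up from D4 and left by leap down to A♭3.
Step in, leap out — an escape tone.
The harmony at that moment is E major triad (E, G♯, B); C5 is not a chord tone.
It is approached by step up from B4 and left by leap down to G♯4.
Step in, leap out — an escape tone.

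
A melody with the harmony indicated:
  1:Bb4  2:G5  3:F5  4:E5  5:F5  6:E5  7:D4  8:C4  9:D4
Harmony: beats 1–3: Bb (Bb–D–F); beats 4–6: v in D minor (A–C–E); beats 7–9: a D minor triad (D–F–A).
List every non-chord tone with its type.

The harmony at that moment is Bb major triad (Bb, D, F); G5 is not a chord tone.
It is approached by leap up from Bb4 and left by step down to F5.
Leap in, step out — an appoggiatura.
The harmony at that moment is A minor triad (A, C, E); F5 is not a chord tone.
It is approached by step up from E5 and left by step down to E5.
Step away and step back to the same note — a neighbor tone (upper neighbor).
The harmony at that moment is D minor triad (D, F, A); C4 is not a chord tone.
It is approached by step down from D4 and left by step up to D4.
Step away and step back to the same note — a neighbor tone (lower neighbor).

G5 (beat 2) — appoggiatura; F5 (beat 5) — neighbor tone; C4 (beat 8) — neighbor tone.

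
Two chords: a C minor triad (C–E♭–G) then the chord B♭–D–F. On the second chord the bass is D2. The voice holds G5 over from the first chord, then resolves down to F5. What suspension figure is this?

4–3 suspension.

At the second chord the bass is D2. The suspended G5 lies a fourth above the bass; after resolving down by step to F5, the interval above the bass becomes a third.
Suspension figures are named by those two intervals: 4–3.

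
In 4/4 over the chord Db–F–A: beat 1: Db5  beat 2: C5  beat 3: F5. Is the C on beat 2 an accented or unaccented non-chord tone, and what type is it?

The harmony at that moment is Db augmented triad (Db, F, A); C5 is not a chord tone.
It is approached by step down from Db5 and left by leap up to F5.
Step in, leap out — an escape tone.
It falls on a weak beat, so it is unaccented.

Unaccented escape tone.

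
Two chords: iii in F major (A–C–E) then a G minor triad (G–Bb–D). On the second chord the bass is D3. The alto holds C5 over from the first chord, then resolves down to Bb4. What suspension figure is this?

7–6 suspension.

At the second chord the bass is D3. The suspended C5 lies a seventh above the bass; after resolving down by step to Bb4, the interval above the bass becomes a sixth.
Suspension figures are named by those two intervals: 7–6.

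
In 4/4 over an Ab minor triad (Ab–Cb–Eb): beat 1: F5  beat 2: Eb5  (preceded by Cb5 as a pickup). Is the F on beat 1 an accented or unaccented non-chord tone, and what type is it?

The harmony at that moment is Ab minor triad (Ab, Cb, Eb); F5 is not a chord tone.
It is approached by leap up from Cb5 and left by step down to Eb5.
Leap in, step out — an appoggiatura.
It falls on the downbeat, so it is accented.

Accented appoggiatura.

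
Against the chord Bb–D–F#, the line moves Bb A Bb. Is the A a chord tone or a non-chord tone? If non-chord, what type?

Non-chord tone — a neighbor tone.

The harmony at that moment is Bb augmented triad (Bb, D, F#); A is not a chord tone.
It is approached by step down from Bb and left by step up to Bb.
Step away and step back to the same note — a neighbor tone (lower neighbor).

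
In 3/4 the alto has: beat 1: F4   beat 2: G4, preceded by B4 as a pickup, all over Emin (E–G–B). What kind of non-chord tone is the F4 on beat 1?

The harmony at that moment is E minor triad (E, G, B); F4 is not a chord tone.
It is approached by leap down from B4 and left by step up to G4.
Leap in, step out, metrically accented — an appoggiatura.

Appoggiatura.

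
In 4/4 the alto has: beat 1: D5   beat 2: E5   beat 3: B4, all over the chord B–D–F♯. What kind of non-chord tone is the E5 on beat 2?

The harmony at that moment is B minor triad (B, D, F♯); E5 is not a chord tone.
It is approached by step up from D5 and left by leap down to B4.
Step in, leap out, on a weak beat — an escape tone.

Escape tone.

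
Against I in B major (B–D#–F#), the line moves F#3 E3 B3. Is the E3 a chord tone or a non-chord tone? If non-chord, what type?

The harmony at that moment is B major triad (B, D#, F#); E3 is not a chord tone.
It is approached by step down from F#3 and left by leap up to B3.
Step in, leap out — an escape tone.

Non-chord tone — an escape tone.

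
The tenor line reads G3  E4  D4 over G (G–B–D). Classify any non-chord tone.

The harmony at that moment is G major triad (G, B, D); E4 is not a chord tone.
It is approached by leap up from G3 and left by step down to D4.
Leap in, step out — an appoggiatura.

E4 is an appoggiatura.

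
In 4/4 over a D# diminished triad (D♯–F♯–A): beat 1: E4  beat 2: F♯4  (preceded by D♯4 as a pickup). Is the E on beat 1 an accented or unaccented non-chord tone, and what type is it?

Accented passing tone.

The harmony at that moment is D♯ diminished triad (D♯, F♯, A); E4 is not a chord tone.
It is approached by step up from D♯4 and left by step up to F♯4.
Step in, step out in the same direction — a passing tone.
It falls on the downbeat, so it is accented.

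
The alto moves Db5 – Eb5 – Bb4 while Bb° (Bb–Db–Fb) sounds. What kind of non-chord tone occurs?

The harmony at that moment is Bb diminished triad (Bb, Db, Fb); Eb5 is not a chord tone.
It is approached by step up from Db5 and left by leap down to Bb4.
Step in, leap out — an escape tone.

Eb5 is an escape tone.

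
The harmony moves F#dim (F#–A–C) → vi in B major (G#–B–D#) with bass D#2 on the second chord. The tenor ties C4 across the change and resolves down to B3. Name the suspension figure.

7–6 suspension.

At the second chord the bass is D#2. The suspended C4 lies a seventh above the bass; after resolving down by step to B3, the interval above the bass becomes a sixth.
Suspension figures are named by those two intervals: 7–6.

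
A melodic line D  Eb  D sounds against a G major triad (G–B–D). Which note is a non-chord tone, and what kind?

Eb is a neighbor tone.

The harmony at that moment is G major triad (G, B, D); Eb is not a chord tone.
It is approached by step up from D and left by step down to D.
Step away and step back to the same note — a neighbor tone (upper neighbor).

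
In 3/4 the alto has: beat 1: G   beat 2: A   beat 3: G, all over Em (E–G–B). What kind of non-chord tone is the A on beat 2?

The harmony at that moment is E minor triad (E, G, B); A is not a chord tone.
It is approached by step up from G and left by step down to G.
Step away and step back to the same note — a neighbor tone (upper neighbor).

Upper neighbor tone.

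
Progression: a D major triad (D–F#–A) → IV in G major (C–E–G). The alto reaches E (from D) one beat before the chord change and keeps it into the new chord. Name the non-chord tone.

E is an anticipation.

The harmony at that moment is D major triad (D, F#, A); E is not a chord tone.
It is approached by step up from D and then sustained as the same pitch into the next harmony.
Arriving early and becoming a chord tone when the harmony changes — an anticipation.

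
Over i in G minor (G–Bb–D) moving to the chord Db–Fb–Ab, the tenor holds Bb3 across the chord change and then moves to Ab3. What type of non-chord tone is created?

The harmony at that moment is Db minor triad (Db, Fb, Ab); Bb3 is not a chord tone.
It is held over (the same pitch as the preceding Bb3) and left by step down to Ab3.
Held over from the previous chord and resolving down by step — a suspension.

Bb3 is a suspension.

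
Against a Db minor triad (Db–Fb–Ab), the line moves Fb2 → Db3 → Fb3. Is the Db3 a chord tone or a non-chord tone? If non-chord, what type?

Chord tone (the root of Db minor triad).

Db minor triad contains Db, Fb, Ab; Db is the root, so it is a chord tone.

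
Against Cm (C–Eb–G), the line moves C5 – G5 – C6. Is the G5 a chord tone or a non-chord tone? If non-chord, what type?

C minor triad contains C, Eb, G; G is the fifth, so it is a chord tone.

Chord tone (the fifth of C minor triad).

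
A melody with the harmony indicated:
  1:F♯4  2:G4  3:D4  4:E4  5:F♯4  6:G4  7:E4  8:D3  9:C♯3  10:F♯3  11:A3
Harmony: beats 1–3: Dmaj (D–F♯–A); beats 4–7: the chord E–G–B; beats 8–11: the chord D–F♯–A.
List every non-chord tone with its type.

G4 (beat 2) — escape tone; F♯4 (beat 5) — passing tone; C♯3 (beat 9) — escape tone.

The harmony at that moment is D major triad (D, F♯, A); G4 is not a chord tone.
It is approached by step up from F♯4 and left by leap down to D4.
Step in, leap out — an escape tone.
The harmony at that moment is E minor triad (E, G, B); F♯4 is not a chord tone.
It is approached by step up from E4 and left by step up to G4.
Step in, step out in the same direction — a passing tone.
The harmony at that moment is D major triad (D, F♯, A); C♯3 is not a chord tone.
It is approached by step down from D3 and left by leap up to F♯3.
Step in, leap out — an escape tone.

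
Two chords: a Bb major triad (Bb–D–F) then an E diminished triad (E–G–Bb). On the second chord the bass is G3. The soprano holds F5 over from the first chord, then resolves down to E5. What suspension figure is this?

7–6 suspension.

At the second chord the bass is G3. The suspended F5 lies a seventh above the bass; after resolving down by step to E5, the interval above the bass becomes a sixth.
Suspension figures are named by those two intervals: 7–6.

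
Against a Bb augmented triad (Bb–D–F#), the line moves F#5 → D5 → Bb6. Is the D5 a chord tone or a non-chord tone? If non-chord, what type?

Bb augmented triad contains Bb, D, F#; D is the third, so it is a chord tone.

Chord tone (the third of Bb augmented triad).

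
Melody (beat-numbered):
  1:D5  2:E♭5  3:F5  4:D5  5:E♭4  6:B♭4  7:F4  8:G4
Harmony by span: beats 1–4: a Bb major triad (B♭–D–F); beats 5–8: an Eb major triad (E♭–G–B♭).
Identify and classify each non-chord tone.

The harmony at that moment is B♭ major triad (B♭, D, F); E♭5 is not a chord tone.
It is approached by step up from D5 and left by step up to F5.
Step in, step out in the same direction — a passing tone.
The harmony at that moment is E♭ major triad (E♭, G, B♭); F4 is not a chord tone.
It is approached by leap down from B♭4 and left by step up to G4.
Leap in, step out — an appoggiatura.

E♭5 (beat 2) — passing tone; F4 (beat 7) — appoggiatura.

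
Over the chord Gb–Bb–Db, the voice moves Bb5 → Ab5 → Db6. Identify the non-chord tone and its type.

Ab5 is an escape tone.

The harmony at that moment is Gb major triad (Gb, Bb, Db); Ab5 is not a chord tone.
It is approached by step down from Bb5 and left by leap up to Db6.
Step in, leap out — an escape tone.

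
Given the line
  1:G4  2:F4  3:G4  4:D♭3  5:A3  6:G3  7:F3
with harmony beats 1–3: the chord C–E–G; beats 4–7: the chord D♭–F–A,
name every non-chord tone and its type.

The harmony at that moment is C major triad (C, E, G); F4 is not a chord tone.
It is approached by step down from G4 and left by step up to G4.
Step away and step back to the same note — a neighbor tone (lower neighbor).
The harmony at that moment is D♭ augmented triad (D♭, F, A); G3 is not a chord tone.
It is approached by step down from A3 and left by step down to F3.
Step in, step out in the same direction — a passing tone.

F4 (beat 2) — neighbor tone; G3 (beat 6) — passing tone.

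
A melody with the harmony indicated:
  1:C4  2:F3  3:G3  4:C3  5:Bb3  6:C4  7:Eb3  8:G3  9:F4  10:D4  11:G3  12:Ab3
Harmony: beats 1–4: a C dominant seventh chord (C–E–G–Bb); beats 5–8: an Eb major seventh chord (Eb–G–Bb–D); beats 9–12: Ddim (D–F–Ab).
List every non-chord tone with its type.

F3 (beat 2) — appoggiatura; C4 (beat 6) — escape tone; G3 (beat 11) — appoggiatura.

The harmony at that moment is C dominant seventh chord (C, E, G, Bb); F3 is not a chord tone.
It is approached by leap down from C4 and left by step up to G3.
Leap in, step out — an appoggiatura.
The harmony at that moment is Eb major seventh chord (Eb, G, Bb, D); C4 is not a chord tone.
It is approached by step up from Bb3 and left by leap down to Eb3.
Step in, leap out — an escape tone.
The harmony at that moment is D diminished triad (D, F, Ab); G3 is not a chord tone.
It is approached by leap down from D4 and left by step up to Ab3.
Leap in, step out — an appoggiatura.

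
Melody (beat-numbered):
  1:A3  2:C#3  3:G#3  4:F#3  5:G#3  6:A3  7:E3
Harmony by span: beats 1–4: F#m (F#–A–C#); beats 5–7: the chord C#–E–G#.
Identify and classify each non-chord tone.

The harmony at that moment is F# minor triad (F#, A, C#); G#3 is not a chord tone.
It is approached by leap up from C#3 and left by step down to F#3.
Leap in, step out — an appoggiatura.
The harmony at that moment is C# minor triad (C#, E, G#); A3 is not a chord tone.
It is approached by step up from G#3 and left by leap down to E3.
Step in, leap out — an escape tone.

G#3 (beat 3) — appoggiatura; A3 (beat 6) — escape tone.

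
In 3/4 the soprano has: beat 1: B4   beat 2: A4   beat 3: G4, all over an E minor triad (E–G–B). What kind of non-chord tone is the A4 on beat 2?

Passing tone.

The harmony at that moment is E minor triad (E, G, B); A4 is not a chord tone.
It is approached by step down from B4 and left by step down to G4.
Step in, step out in the same direction — a passing tone.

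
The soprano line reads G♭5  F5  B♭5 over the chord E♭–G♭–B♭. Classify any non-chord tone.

The harmony at that moment is E♭ minor triad (E♭, G♭, B♭); F5 is not a chord tone.
It is approached by step down from G♭5 and left by leap up to B♭5.
Step in, leap out — an escape tone.

F5 is an escape tone.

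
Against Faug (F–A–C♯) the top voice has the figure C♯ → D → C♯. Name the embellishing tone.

The harmony at that moment is F augmented triad (F, A, C♯); D is not a chord tone.
It is approached by step up from C♯ and left by step down to C♯.
Step away and step back to the same note — a neighbor tone (upper neighbor).

D is a neighbor tone.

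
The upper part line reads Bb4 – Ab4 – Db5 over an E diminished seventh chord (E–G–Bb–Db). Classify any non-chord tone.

The harmony at that moment is E diminished seventh chord (E, G, Bb, Db); Ab4 is not a chord tone.
It is approached by step down from Bb4 and left by leap up to Db5.
Step in, leap out — an escape tone.

Ab4 is an escape tone.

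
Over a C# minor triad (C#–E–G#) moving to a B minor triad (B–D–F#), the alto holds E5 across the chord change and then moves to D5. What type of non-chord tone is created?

E5 is a suspension.

The harmony at that moment is B minor triad (B, D, F#); E5 is not a chord tone.
It is held over (the same pitch as the preceding E5) and left by step down to D5.
Held over from the previous chord and resolving down by step — a suspension.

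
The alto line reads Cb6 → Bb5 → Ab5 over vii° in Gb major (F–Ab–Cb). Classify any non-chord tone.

The harmony at that moment is F diminished triad (F, Ab, Cb); Bb5 is not a chord tone.
It is approached by step down from Cb6 and left by step down to Ab5.
Step in, step out in the same direction — a passing tone.

Bb5 is a passing tone.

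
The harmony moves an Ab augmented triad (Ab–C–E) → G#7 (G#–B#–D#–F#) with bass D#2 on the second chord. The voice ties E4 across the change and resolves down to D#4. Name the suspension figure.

9–8 suspension.

At the second chord the bass is D#2. The suspended E4 lies a ninth above the bass; after resolving down by step to D#4, the interval above the bass becomes an octave.
Suspension figures are named by those two intervals: 9–8.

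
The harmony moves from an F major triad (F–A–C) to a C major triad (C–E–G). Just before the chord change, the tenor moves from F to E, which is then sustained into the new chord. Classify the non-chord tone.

The harmony at that moment is F major triad (F, A, C); E is not a chord tone.
It is approached by step down from F and then sustained as the same pitch into the next harmony.
Arriving early and becoming a chord tone when the harmony changes — an anticipation.

E is an anticipation.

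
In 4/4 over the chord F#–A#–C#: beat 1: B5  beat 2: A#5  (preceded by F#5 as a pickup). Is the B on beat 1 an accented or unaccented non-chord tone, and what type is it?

Accented appoggiatura.

The harmony at that moment is F# major triad (F#, A#, C#); B5 is not a chord tone.
It is approached by leap up from F#5 and left by step down to A#5.
Leap in, step out — an appoggiatura.
It falls on the downbeat, so it is accented.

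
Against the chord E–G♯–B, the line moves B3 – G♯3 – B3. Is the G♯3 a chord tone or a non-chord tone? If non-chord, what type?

E major triad contains E, G♯, B; G♯ is the third, so it is a chord tone.

Chord tone (the third of E major triad).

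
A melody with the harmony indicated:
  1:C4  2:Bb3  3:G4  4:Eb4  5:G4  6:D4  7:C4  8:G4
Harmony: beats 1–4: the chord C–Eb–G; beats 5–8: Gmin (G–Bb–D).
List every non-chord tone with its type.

The harmony at that moment is C minor triad (C, Eb, G); Bb3 is not a chord tone.
It is approached by step down from C4 and left by leap up to G4.
Step in, leap out — an escape tone.
The harmony at that moment is G minor triad (G, Bb, D); C4 is not a chord tone.
It is approached by step down from D4 and left by leap up to G4.
Step in, leap out — an escape tone.

Bb3 (beat 2) — escape tone; C4 (beat 7) — escape tone.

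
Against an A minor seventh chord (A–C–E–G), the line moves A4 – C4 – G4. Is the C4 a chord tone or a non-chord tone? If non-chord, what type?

Chord tone (the third of A minor seventh chord).

A minor seventh chord contains A, C, E, G; C is the third, so it is a chord tone.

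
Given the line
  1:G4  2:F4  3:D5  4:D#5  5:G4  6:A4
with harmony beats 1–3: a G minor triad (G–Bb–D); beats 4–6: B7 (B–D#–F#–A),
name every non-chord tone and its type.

F4 (beat 2) — escape tone; G4 (beat 5) — appoggiatura.

The harmony at that moment is G minor triad (G, Bb, D); F4 is not a chord tone.
It is approached by step down from G4 and left by leap up to D5.
Step in, leap out — an escape tone.
The harmony at that moment is B dominant seventh chord (B, D#, F#, A); G4 is not a chord tone.
It is approached by leap down from D#5 and left by step up to A4.
Leap in, step out — an appoggiatura.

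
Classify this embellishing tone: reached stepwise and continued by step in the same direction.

Approach: by step. Departure: by step, continuing in the same direction.
Stepwise on both sides with no change of direction means the note fills in the space between two different chord tones — a passing tone. (Had it turned back to its starting note it would be a neighbor tone instead.)

Passing tone.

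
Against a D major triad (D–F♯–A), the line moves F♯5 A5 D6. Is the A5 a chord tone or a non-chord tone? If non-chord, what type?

Chord tone (the fifth of D major triad).

D major triad contains D, F♯, A; A is the fifth, so it is a chord tone.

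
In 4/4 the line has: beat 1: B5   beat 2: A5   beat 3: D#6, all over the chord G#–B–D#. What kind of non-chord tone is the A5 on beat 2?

Escape tone.

The harmony at that moment is G# minor triad (G#, B, D#); A5 is not a chord tone.
It is approached by step down from B5 and left by leap up to D#6.
Step in, leap out, on a weak beat — an escape tone.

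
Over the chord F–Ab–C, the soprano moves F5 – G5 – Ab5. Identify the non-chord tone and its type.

G5 is a passing tone.

The harmony at that moment is F minor triad (F, Ab, C); G5 is not a chord tone.
It is approached by step up from F5 and left by step up to Ab5.
Step in, step out in the same direction — a passing tone.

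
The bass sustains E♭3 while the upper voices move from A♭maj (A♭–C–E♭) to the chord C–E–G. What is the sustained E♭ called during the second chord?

Pedal tone (pedal point).

The harmony at that moment is C major triad (C, E, G); E♭3 is not a chord tone.
It is held over (the same pitch as the preceding E♭3) and then sustained as the same pitch into the next harmony.
Sustained through a change of harmony — a pedal tone.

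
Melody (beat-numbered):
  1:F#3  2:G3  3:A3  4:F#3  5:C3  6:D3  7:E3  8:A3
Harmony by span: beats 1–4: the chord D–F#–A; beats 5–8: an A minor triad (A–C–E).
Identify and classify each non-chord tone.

G3 (beat 2) — passing tone; D3 (beat 6) — passing tone.

The harmony at that moment is D major triad (D, F#, A); G3 is not a chord tone.
It is approached by step up from F#3 and left by step up to A3.
Step in, step out in the same direction — a passing tone.
The harmony at that moment is A minor triad (A, C, E); D3 is not a chord tone.
It is approached by step up from C3 and left by step up to E3.
Step in, step out in the same direction — a passing tone.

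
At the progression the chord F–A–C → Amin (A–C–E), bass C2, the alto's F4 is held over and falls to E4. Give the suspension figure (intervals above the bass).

At the second chord the bass is C2. The suspended F4 lies a fourth above the bass; after resolving down by step to E4, the interval above the bass becomes a third.
Suspension figures are named by those two intervals: 4–3.

4–3 suspension.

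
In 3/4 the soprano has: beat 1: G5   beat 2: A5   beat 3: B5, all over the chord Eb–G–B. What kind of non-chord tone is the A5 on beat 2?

Passing tone.

The harmony at that moment is Eb augmented triad (Eb, G, B); A5 is not a chord tone.
It is approached by step up from G5 and left by step up to B5.
Step in, step out in the same direction — a passing tone.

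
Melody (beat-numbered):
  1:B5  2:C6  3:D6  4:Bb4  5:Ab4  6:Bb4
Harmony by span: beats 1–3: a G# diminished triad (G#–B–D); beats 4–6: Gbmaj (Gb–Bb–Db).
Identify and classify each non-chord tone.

The harmony at that moment is G# diminished triad (G#, B, D); C6 is not a chord tone.
It is approached by step up from B5 and left by step up to D6.
Step in, step out in the same direction — a passing tone.
The harmony at that moment is Gb major triad (Gb, Bb, Db); Ab4 is not a chord tone.
It is approached by step down from Bb4 and left by step up to Bb4.
Step away and step back to the same note — a neighbor tone (lower neighbor).

C6 (beat 2) — passing tone; Ab4 (beat 5) — neighbor tone.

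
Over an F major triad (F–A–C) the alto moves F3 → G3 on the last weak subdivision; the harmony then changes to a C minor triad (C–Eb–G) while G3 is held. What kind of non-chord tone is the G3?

G3 is an anticipation.

The harmony at that moment is F major triad (F, A, C); G3 is not a chord tone.
It is approached by step up from F3 and then sustained as the same pitch into the next harmony.
Arriving early and becoming a chord tone when the harmony changes — an anticipation.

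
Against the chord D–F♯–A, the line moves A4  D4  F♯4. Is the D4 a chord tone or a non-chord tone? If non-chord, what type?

D major triad contains D, F♯, A; D is the root, so it is a chord tone.

Chord tone (the root of D major triad).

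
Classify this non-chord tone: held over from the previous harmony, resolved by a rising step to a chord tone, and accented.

Approach: by preparation — the pitch is first a chord tone, then held (tied or repeated) while the harmony changes under it. Departure: up by step. Metric position: strong.
A prepared dissonance that resolves upward by step — a retardation. (The same figure resolving downward would be a suspension.)

Retardation.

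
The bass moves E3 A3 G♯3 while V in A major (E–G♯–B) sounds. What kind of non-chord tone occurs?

A3 is an appoggiatura.

The harmony at that moment is E major triad (E, G♯, B); A3 is not a chord tone.
It is approached by leap up from E3 and left by step down to G♯3.
Leap in, step out — an appoggiatura.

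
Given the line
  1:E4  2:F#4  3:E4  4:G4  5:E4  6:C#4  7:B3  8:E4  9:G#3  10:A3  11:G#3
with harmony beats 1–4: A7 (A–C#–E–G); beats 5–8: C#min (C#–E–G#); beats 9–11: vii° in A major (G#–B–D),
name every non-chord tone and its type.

F#4 (beat 2) — neighbor tone; B3 (beat 7) — escape tone; A3 (beat 10) — neighbor tone.

The harmony at that moment is A dominant seventh chord (A, C#, E, G); F#4 is not a chord tone.
It is approached by step up from E4 and left by step down to E4.
Step away and step back to the same note — a neighbor tone (upper neighbor).
The harmony at that moment is C# minor triad (C#, E, G#); B3 is not a chord tone.
It is approached by step down from C#4 and left by leap up to E4.
Step in, leap out — an escape tone.
The harmony at that moment is G# diminished triad (G#, B, D); A3 is not a chord tone.
It is approached by step up from G#3 and left by step down to G#3.
Step away and step back to the same note — a neighbor tone (upper neighbor).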